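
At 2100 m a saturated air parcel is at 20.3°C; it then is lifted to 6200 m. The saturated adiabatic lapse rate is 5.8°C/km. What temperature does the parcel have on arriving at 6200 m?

-3.48°C

2100 → 6200 m (saturated adiabatic, 5.8°C/km): ΔT = -5.8 × 4.1 = -23.78°C → T = -3.48°C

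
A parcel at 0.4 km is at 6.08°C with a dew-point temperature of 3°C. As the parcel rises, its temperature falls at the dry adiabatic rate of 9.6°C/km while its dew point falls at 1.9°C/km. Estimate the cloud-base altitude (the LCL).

T and T_d converge at 9.6 − 1.9 = 7.7°C per km
Height above start = (6.08 − 3) / 7.7 = 0.4 km
LCL altitude = 400 m + 400 m = 800 m

0.8 km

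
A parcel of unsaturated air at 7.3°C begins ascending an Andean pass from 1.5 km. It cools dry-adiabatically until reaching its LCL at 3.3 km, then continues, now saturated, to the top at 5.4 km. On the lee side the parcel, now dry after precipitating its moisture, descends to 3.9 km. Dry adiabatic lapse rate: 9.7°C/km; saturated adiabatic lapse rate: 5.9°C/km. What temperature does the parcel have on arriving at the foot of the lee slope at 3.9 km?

Dry to 3300 m: -9.7 × 1.8 km = -17.46°C, so T = -10.16°C.
Saturated to 5400 m: -5.9 × 2.1 km = -12.39°C, so T = -22.55°C.
Dry descent to 3900 m: +9.7 × 1.5 km = +14.55°C, so T = -8°C.

-8°C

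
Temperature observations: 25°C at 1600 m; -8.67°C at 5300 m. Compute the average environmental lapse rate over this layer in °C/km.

Γ = −ΔT/Δz = (25 − (-8.67)) / (5300 − 1600) m
  = 33.67°C / 3.7 km = 9.1°C/km

9.1°C/km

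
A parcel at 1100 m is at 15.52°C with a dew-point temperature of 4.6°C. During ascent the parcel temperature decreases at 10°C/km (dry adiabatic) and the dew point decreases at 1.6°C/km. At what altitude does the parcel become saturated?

2400 m

T and T_d converge at 10 − 1.6 = 8.4°C per km
Height above start = (15.52 − 4.6) / 8.4 = 1.3 km
LCL altitude = 1100 m + 1300 m = 2400 m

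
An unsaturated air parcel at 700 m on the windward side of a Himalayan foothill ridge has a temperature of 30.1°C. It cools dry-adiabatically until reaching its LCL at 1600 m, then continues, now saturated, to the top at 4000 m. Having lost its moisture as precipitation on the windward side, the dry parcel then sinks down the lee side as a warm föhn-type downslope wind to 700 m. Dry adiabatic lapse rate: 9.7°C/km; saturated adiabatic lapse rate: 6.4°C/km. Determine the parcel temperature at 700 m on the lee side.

Dry to 1600 m: -9.7 × 0.9 km = -8.73°C, so T = 21.37°C.
Saturated to 4000 m: -6.4 × 2.4 km = -15.36°C, so T = 6.01°C.
Dry descent to 700 m: +9.7 × 3.3 km = +32.01°C, so T = 38.02°C.

38.02°C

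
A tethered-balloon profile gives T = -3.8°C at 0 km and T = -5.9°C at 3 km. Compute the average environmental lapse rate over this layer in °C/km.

0.7°C/km

Γ = −ΔT/Δz = (-3.8 − (-5.9)) / (3000 − 0) m
  = 2.1°C / 3 km = 0.7°C/km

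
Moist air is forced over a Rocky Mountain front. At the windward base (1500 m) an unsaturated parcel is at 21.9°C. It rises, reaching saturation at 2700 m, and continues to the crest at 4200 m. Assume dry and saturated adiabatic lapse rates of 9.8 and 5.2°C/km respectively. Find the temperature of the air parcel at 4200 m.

2.34°C

1500–2700 m, dry: Δz = 1.2 km ⇒ ΔT = -11.76°C; T = 10.14°C
2700–4200 m, saturated: Δz = 1.5 km ⇒ ΔT = -7.8°C; T = 2.34°C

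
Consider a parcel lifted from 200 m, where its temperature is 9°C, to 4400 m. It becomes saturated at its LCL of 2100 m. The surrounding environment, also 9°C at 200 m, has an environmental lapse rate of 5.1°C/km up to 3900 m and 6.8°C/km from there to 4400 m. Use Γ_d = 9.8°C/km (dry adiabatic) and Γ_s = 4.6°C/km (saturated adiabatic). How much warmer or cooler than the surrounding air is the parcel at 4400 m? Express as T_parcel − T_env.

Parcel:
  Dry to 2100 m: -9.8 × 1.9 km = -18.62°C, so T = -9.62°C.
  Saturated to 4400 m: -4.6 × 2.3 km = -10.58°C, so T = -20.2°C.
Environment:
  Environment, lower layer to 3900 m: -5.1 × 3.7 km = -18.87°C, so T = -9.87°C.
  Environment, upper layer to 4400 m: -6.8 × 0.5 km = -3.4°C, so T = -13.27°C.
T_parcel − T_env = -20.2 − (-13.27) = -6.93°C

-6.93°C (parcel cooler than environment)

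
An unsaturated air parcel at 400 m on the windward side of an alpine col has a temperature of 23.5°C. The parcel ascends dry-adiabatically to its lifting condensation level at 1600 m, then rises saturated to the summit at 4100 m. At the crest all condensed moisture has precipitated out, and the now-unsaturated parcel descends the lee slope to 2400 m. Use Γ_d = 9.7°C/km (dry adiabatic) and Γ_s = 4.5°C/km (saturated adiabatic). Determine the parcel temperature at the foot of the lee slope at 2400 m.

17.1°C

Dry to 1600 m: -9.7 × 1.2 km = -11.64°C, so T = 11.86°C.
Saturated to 4100 m: -4.5 × 2.5 km = -11.25°C, so T = 0.61°C.
Dry descent to 2400 m: +9.7 × 1.7 km = +16.49°C, so T = 17.1°C.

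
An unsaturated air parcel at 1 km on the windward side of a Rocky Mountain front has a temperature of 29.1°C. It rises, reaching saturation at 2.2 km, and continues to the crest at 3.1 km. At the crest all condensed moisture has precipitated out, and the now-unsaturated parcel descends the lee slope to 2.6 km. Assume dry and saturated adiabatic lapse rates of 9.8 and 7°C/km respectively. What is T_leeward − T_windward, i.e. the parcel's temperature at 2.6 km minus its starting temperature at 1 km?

-13.16°C

1000 → 2200 m (dry, 9.8°C/km): ΔT = -9.8 × 1.2 = -11.76°C → T = 17.34°C
2200 → 3100 m (saturated, 7°C/km): ΔT = -7 × 0.9 = -6.3°C → T = 11.04°C
3100 → 2600 m (dry descent, 9.8°C/km): ΔT = +9.8 × 0.5 = +4.9°C → T = 15.94°C
Net change vs windward start: 15.94 − 29.1 = -13.16°C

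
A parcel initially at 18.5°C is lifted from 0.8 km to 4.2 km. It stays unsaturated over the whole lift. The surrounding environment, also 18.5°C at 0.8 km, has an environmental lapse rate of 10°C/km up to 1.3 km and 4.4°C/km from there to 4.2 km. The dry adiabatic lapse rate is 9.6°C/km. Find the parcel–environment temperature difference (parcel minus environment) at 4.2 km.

-14.88°C (parcel cooler than environment)

Parcel:
  800–4200 m, dry: Δz = 3.4 km ⇒ ΔT = -32.64°C; T = -14.14°C
Environment:
  800–1300 m, environment, lower layer: Δz = 0.5 km ⇒ ΔT = -5°C; T = 13.5°C
  1300–4200 m, environment, upper layer: Δz = 2.9 km ⇒ ΔT = -12.76°C; T = 0.74°C
T_parcel − T_env = -14.14 − 0.74 = -14.88°C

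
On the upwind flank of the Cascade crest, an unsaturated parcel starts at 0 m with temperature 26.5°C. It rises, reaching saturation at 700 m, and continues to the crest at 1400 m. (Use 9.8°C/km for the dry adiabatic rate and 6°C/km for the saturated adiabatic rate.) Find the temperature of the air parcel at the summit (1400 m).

0–700 m, dry: Δz = 0.7 km ⇒ ΔT = -6.86°C; T = 19.64°C
700–1400 m, saturated: Δz = 0.7 km ⇒ ΔT = -4.2°C; T = 15.44°C

15.44°C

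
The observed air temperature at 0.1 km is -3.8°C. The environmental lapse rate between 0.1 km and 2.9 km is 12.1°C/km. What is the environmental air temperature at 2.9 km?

100 → 2900 m (environmental, 12.1°C/km): ΔT = -12.1 × 2.8 = -33.88°C → T = -37.68°C

-37.68°C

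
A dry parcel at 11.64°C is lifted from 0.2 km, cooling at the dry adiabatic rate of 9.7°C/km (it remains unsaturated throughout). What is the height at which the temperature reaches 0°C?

Height above start = (11.64 − 0) / 9.7 = 1.2 km
Altitude = 200 m + 1200 m = 1400 m

1.4 km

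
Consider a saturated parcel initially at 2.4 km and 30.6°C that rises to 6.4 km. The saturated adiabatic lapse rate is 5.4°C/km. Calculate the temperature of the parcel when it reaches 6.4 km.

2400 → 6400 m (saturated adiabatic, 5.4°C/km): ΔT = -5.4 × 4 = -21.6°C → T = 9°C

9°C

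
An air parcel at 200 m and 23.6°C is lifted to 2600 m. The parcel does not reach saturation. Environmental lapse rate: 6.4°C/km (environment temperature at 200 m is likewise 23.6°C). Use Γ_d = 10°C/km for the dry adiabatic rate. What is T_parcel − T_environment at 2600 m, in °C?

-8.64°C (parcel cooler than environment)

Parcel:
  From 200 m to 2600 m (dry): cools by 10 × 2.4 = 24°C, giving -0.4°C.
Environment:
  From 200 m to 2600 m (environment): cools by 6.4 × 2.4 = 15.36°C, giving 8.24°C.
T_parcel − T_env = -0.4 − 8.24 = -8.64°C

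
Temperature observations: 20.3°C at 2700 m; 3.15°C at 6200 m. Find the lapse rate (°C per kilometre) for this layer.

Γ = −ΔT/Δz = (20.3 − 3.15) / (6200 − 2700) m
  = 17.15°C / 3.5 km = 4.9°C/km

4.9°C/km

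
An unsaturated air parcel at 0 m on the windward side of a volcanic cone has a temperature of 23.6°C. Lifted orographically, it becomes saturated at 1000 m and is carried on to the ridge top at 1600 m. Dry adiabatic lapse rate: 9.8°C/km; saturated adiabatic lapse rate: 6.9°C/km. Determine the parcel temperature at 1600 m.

9.66°C

0 → 1000 m (dry, 9.8°C/km): ΔT = -9.8 × 1 = -9.8°C → T = 13.8°C
1000 → 1600 m (saturated, 6.9°C/km): ΔT = -6.9 × 0.6 = -4.14°C → T = 9.66°C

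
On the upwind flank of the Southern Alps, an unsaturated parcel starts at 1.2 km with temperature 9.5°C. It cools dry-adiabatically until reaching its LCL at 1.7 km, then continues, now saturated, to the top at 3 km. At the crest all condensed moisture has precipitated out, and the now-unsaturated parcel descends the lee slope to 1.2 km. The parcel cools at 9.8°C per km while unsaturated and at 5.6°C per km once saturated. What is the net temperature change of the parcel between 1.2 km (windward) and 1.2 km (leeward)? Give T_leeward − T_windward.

+5.46°C

1200–1700 m, dry: Δz = 0.5 km ⇒ ΔT = -4.9°C; T = 4.6°C
1700–3000 m, saturated: Δz = 1.3 km ⇒ ΔT = -7.28°C; T = -2.68°C
3000–1200 m, dry descent: Δz = 1.8 km ⇒ ΔT = +17.64°C; T = 14.96°C
Net change vs windward start: 14.96 − 9.5 = +5.46°C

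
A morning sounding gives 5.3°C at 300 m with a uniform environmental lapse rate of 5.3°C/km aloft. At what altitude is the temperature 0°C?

1300 m

Height above start = (5.3 − 0) / 5.3 = 1 km
Altitude = 300 m + 1000 m = 1300 m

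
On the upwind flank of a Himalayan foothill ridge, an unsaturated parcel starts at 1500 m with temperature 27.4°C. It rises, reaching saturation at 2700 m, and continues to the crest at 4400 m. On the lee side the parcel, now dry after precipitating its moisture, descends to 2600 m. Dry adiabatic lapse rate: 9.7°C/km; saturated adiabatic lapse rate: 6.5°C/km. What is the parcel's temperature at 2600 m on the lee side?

Dry to 2700 m: -9.7 × 1.2 km = -11.64°C, so T = 15.76°C.
Saturated to 4400 m: -6.5 × 1.7 km = -11.05°C, so T = 4.71°C.
Dry descent to 2600 m: +9.7 × 1.8 km = +17.46°C, so T = 22.17°C.

22.17°C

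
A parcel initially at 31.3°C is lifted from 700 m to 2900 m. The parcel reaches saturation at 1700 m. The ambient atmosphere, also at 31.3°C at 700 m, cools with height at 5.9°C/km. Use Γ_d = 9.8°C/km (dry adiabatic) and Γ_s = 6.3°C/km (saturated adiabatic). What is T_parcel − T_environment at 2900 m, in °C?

-4.38°C (parcel cooler than environment)

Parcel:
  From 700 m to 1700 m (dry): cools by 9.8 × 1 = 9.8°C, giving 21.5°C.
  From 1700 m to 2900 m (saturated): cools by 6.3 × 1.2 = 7.56°C, giving 13.94°C.
Environment:
  From 700 m to 2900 m (environment): cools by 5.9 × 2.2 = 12.98°C, giving 18.32°C.
T_parcel − T_env = 13.94 − 18.32 = -4.38°C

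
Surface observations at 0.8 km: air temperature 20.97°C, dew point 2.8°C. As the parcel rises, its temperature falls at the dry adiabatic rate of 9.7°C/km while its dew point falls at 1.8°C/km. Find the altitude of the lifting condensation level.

3.1 km

T and T_d converge at 9.7 − 1.8 = 7.9°C per km
Height above start = (20.97 − 2.8) / 7.9 = 2.3 km
LCL altitude = 800 m + 2300 m = 3100 m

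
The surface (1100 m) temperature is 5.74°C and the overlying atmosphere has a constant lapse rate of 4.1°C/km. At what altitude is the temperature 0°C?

2500 m

Height above start = (5.74 − 0) / 4.1 = 1.4 km
Altitude = 1100 m + 1400 m = 2500 m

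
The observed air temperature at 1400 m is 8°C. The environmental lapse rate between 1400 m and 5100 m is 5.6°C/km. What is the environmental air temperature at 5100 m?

-12.72°C

From 1400 m to 5100 m (environmental): cools by 5.6 × 3.7 = 20.72°C, giving -12.72°C.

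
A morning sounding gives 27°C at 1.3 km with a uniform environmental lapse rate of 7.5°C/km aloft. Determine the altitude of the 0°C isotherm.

Height above start = (27 − 0) / 7.5 = 3.6 km
Altitude = 1300 m + 3600 m = 4900 m

4.9 km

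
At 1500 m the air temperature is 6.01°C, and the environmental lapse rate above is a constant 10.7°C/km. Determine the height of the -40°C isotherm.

5800 m

Height above start = (6.01 − (-40)) / 10.7 = 4.3 km
Altitude = 1500 m + 4300 m = 5800 m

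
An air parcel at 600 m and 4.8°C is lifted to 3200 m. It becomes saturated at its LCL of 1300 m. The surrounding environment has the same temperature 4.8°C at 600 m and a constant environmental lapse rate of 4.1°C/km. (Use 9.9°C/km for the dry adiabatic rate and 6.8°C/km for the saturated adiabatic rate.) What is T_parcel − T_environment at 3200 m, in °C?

Parcel:
  600–1300 m, dry: Δz = 0.7 km ⇒ ΔT = -6.93°C; T = -2.13°C
  1300–3200 m, saturated: Δz = 1.9 km ⇒ ΔT = -12.92°C; T = -15.05°C
Environment:
  600–3200 m, environment: Δz = 2.6 km ⇒ ΔT = -10.66°C; T = -5.86°C
T_parcel − T_env = -15.05 − (-5.86) = -9.19°C

-9.19°C (parcel cooler than environment)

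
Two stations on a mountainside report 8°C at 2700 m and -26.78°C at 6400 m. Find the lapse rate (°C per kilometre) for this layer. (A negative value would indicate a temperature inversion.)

9.4°C/km

Γ = −ΔT/Δz = (8 − (-26.78)) / (6400 − 2700) m
  = 34.78°C / 3.7 km = 9.4°C/km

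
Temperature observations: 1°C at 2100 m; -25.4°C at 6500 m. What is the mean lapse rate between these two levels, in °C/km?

6°C/km

Γ = −ΔT/Δz = (1 − (-25.4)) / (6500 − 2100) m
  = 26.4°C / 4.4 km = 6°C/km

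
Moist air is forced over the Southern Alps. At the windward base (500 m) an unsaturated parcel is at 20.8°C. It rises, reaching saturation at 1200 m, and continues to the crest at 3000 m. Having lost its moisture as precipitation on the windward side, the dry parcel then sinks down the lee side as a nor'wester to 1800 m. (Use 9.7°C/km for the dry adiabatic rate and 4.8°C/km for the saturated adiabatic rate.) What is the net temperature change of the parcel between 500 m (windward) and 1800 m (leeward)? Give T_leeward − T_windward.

500–1200 m, dry: Δz = 0.7 km ⇒ ΔT = -6.79°C; T = 14.01°C
1200–3000 m, saturated: Δz = 1.8 km ⇒ ΔT = -8.64°C; T = 5.37°C
3000–1800 m, dry descent: Δz = 1.2 km ⇒ ΔT = +11.64°C; T = 17.01°C
Net change vs windward start: 17.01 − 20.8 = -3.79°C

-3.79°C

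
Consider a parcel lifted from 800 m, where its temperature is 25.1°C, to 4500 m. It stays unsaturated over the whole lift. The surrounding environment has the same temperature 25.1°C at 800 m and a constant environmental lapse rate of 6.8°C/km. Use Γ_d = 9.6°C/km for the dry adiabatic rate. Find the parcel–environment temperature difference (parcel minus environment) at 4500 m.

-10.36°C (parcel cooler than environment)

Parcel:
  800 → 4500 m (dry, 9.6°C/km): ΔT = -9.6 × 3.7 = -35.52°C → T = -10.42°C
Environment:
  800 → 4500 m (environment, 6.8°C/km): ΔT = -6.8 × 3.7 = -25.16°C → T = -0.06°C
T_parcel − T_env = -10.42 − (-0.06) = -10.36°C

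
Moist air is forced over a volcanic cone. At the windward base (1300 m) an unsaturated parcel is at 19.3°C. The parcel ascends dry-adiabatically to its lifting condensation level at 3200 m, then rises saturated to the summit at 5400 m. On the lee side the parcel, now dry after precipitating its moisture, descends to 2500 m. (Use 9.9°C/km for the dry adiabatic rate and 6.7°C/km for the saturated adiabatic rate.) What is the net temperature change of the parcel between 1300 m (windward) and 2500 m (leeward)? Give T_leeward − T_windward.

-4.84°C

From 1300 m to 3200 m (dry): cools by 9.9 × 1.9 = 18.81°C, giving 0.49°C.
From 3200 m to 5400 m (saturated): cools by 6.7 × 2.2 = 14.74°C, giving -14.25°C.
From 5400 m to 2500 m (dry descent): warms by 9.9 × 2.9 = 28.71°C, giving 14.46°C.
Net change vs windward start: 14.46 − 19.3 = -4.84°C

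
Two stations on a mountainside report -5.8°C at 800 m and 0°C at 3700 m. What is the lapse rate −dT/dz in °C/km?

-2°C/km

Γ = −ΔT/Δz = (-5.8 − 0) / (3700 − 800) m
  = -5.8°C / 2.9 km = -2°C/km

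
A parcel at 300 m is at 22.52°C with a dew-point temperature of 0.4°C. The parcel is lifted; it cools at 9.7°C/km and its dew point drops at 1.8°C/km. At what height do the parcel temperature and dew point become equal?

T and T_d converge at 9.7 − 1.8 = 7.9°C per km
Height above start = (22.52 − 0.4) / 7.9 = 2.8 km
LCL altitude = 300 m + 2800 m = 3100 m

3100 m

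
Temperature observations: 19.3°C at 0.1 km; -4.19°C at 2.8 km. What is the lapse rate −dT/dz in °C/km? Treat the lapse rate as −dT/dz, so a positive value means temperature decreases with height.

8.7°C/km

Γ = −ΔT/Δz = (19.3 − (-4.19)) / (2800 − 100) m
  = 23.49°C / 2.7 km = 8.7°C/km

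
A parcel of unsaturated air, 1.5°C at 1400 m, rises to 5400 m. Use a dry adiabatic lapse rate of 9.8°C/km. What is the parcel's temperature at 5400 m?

-37.7°C

From 1400 m to 5400 m (dry adiabatic): cools by 9.8 × 4 = 39.2°C, giving -37.7°C.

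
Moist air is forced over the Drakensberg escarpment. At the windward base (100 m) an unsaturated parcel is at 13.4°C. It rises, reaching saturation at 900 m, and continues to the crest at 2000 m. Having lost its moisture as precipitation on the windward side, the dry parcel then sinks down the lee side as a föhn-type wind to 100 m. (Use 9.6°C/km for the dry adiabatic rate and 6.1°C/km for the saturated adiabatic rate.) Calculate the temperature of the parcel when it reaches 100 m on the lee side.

100–900 m, dry: Δz = 0.8 km ⇒ ΔT = -7.68°C; T = 5.72°C
900–2000 m, saturated: Δz = 1.1 km ⇒ ΔT = -6.71°C; T = -0.99°C
2000–100 m, dry descent: Δz = 1.9 km ⇒ ΔT = +18.24°C; T = 17.25°C

17.25°C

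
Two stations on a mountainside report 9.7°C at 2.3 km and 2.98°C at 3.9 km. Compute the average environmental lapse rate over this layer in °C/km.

Γ = −ΔT/Δz = (9.7 − 2.98) / (3900 − 2300) m
  = 6.72°C / 1.6 km = 4.2°C/km

4.2°C/km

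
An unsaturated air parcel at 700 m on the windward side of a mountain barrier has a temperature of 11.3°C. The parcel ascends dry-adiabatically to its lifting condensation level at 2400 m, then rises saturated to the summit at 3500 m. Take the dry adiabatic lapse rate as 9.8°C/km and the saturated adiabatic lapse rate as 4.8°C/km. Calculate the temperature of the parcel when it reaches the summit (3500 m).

-10.64°C

700 → 2400 m (dry, 9.8°C/km): ΔT = -9.8 × 1.7 = -16.66°C → T = -5.36°C
2400 → 3500 m (saturated, 4.8°C/km): ΔT = -4.8 × 1.1 = -5.28°C → T = -10.64°C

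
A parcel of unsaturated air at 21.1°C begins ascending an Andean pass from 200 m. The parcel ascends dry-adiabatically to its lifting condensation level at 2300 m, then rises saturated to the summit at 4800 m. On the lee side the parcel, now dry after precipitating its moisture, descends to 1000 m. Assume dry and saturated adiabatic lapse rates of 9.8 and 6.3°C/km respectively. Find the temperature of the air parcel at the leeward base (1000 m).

200 → 2300 m (dry, 9.8°C/km): ΔT = -9.8 × 2.1 = -20.58°C → T = 0.52°C
2300 → 4800 m (saturated, 6.3°C/km): ΔT = -6.3 × 2.5 = -15.75°C → T = -15.23°C
4800 → 1000 m (dry descent, 9.8°C/km): ΔT = +9.8 × 3.8 = +37.24°C → T = 22.01°C

22.01°C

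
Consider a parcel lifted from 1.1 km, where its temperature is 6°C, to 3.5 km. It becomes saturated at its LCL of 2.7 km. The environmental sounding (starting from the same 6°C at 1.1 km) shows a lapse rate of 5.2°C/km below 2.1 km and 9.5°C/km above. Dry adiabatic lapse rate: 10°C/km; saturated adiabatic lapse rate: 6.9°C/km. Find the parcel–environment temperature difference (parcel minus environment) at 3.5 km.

Parcel:
  1100–2700 m, dry: Δz = 1.6 km ⇒ ΔT = -16°C; T = -10°C
  2700–3500 m, saturated: Δz = 0.8 km ⇒ ΔT = -5.52°C; T = -15.52°C
Environment:
  1100–2100 m, environment, lower layer: Δz = 1 km ⇒ ΔT = -5.2°C; T = 0.8°C
  2100–3500 m, environment, upper layer: Δz = 1.4 km ⇒ ΔT = -13.3°C; T = -12.5°C
T_parcel − T_env = -15.52 − (-12.5) = -3.02°C

-3.02°C (parcel cooler than environment)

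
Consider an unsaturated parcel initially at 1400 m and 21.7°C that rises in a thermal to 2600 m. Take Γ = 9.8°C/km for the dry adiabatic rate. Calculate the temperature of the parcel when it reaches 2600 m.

9.94°C

Dry adiabatic to 2600 m: -9.8 × 1.2 km = -11.76°C, so T = 9.94°C.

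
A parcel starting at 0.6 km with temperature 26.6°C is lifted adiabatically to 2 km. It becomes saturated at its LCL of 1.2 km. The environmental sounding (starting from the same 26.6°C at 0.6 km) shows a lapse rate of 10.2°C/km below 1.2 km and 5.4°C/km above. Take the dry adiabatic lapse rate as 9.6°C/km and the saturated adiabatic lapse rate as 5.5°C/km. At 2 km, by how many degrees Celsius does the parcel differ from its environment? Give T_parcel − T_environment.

Parcel:
  From 600 m to 1200 m (dry): cools by 9.6 × 0.6 = 5.76°C, giving 20.84°C.
  From 1200 m to 2000 m (saturated): cools by 5.5 × 0.8 = 4.4°C, giving 16.44°C.
Environment:
  From 600 m to 1200 m (environment, lower layer): cools by 10.2 × 0.6 = 6.12°C, giving 20.48°C.
  From 1200 m to 2000 m (environment, upper layer): cools by 5.4 × 0.8 = 4.32°C, giving 16.16°C.
T_parcel − T_env = 16.44 − 16.16 = +0.28°C

+0.28°C (parcel warmer than environment)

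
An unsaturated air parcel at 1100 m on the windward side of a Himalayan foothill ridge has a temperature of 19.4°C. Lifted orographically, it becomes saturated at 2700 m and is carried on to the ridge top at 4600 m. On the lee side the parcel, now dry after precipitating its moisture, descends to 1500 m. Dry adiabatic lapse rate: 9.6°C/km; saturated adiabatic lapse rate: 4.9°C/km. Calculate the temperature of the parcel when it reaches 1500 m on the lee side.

1100–2700 m, dry: Δz = 1.6 km ⇒ ΔT = -15.36°C; T = 4.04°C
2700–4600 m, saturated: Δz = 1.9 km ⇒ ΔT = -9.31°C; T = -5.27°C
4600–1500 m, dry descent: Δz = 3.1 km ⇒ ΔT = +29.76°C; T = 24.49°C

24.49°C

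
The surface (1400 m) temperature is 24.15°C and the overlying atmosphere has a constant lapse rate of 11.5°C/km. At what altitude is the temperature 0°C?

3500 m

Height above start = (24.15 − 0) / 11.5 = 2.1 km
Altitude = 1400 m + 2100 m = 3500 m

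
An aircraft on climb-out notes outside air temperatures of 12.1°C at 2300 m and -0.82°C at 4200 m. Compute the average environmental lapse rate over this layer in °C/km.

Γ = −ΔT/Δz = (12.1 − (-0.82)) / (4200 − 2300) m
  = 12.92°C / 1.9 km = 6.8°C/km

6.8°C/km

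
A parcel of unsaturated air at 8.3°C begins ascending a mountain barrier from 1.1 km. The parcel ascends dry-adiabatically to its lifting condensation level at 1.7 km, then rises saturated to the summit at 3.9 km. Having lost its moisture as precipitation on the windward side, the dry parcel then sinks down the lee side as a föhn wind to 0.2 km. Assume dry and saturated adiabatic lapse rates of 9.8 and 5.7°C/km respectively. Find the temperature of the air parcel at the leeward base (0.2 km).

1100–1700 m, dry: Δz = 0.6 km ⇒ ΔT = -5.88°C; T = 2.42°C
1700–3900 m, saturated: Δz = 2.2 km ⇒ ΔT = -12.54°C; T = -10.12°C
3900–200 m, dry descent: Δz = 3.7 km ⇒ ΔT = +36.26°C; T = 26.14°C

26.14°C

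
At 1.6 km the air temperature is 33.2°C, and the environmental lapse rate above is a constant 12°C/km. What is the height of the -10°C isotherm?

5.2 km

Height above start = (33.2 − (-10)) / 12 = 3.6 km
Altitude = 1600 m + 3600 m = 5200 m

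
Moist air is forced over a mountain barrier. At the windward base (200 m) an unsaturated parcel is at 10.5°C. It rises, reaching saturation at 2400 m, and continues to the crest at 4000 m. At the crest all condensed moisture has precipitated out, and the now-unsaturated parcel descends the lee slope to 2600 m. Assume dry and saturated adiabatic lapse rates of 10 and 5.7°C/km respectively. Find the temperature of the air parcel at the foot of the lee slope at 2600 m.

Dry to 2400 m: -10 × 2.2 km = -22°C, so T = -11.5°C.
Saturated to 4000 m: -5.7 × 1.6 km = -9.12°C, so T = -20.62°C.
Dry descent to 2600 m: +10 × 1.4 km = +14°C, so T = -6.62°C.

-6.62°C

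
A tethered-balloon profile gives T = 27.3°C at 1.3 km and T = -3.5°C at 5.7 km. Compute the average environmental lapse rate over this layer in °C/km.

Γ = −ΔT/Δz = (27.3 − (-3.5)) / (5700 − 1300) m
  = 30.8°C / 4.4 km = 7°C/km

7°C/km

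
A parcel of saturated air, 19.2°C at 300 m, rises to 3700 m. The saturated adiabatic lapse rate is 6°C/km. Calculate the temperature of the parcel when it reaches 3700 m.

300 → 3700 m (saturated adiabatic, 6°C/km): ΔT = -6 × 3.4 = -20.4°C → T = -1.2°C

-1.2°C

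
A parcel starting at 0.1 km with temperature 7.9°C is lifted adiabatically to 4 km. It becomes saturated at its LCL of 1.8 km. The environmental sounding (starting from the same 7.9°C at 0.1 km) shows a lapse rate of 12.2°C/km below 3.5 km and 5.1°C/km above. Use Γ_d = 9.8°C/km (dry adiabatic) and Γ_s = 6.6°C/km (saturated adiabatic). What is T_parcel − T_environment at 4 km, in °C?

+12.85°C (parcel warmer than environment)

Parcel:
  100–1800 m, dry: Δz = 1.7 km ⇒ ΔT = -16.66°C; T = -8.76°C
  1800–4000 m, saturated: Δz = 2.2 km ⇒ ΔT = -14.52°C; T = -23.28°C
Environment:
  100–3500 m, environment, lower layer: Δz = 3.4 km ⇒ ΔT = -41.48°C; T = -33.58°C
  3500–4000 m, environment, upper layer: Δz = 0.5 km ⇒ ΔT = -2.55°C; T = -36.13°C
T_parcel − T_env = -23.28 − (-36.13) = +12.85°C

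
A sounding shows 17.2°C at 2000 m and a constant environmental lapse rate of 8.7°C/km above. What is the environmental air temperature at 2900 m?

9.37°C

2000–2900 m, environmental: Δz = 0.9 km ⇒ ΔT = -7.83°C; T = 9.37°C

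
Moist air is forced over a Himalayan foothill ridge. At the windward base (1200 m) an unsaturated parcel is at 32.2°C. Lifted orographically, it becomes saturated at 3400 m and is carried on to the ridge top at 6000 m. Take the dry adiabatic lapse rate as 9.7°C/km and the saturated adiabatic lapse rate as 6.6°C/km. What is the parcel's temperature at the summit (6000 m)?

1200–3400 m, dry: Δz = 2.2 km ⇒ ΔT = -21.34°C; T = 10.86°C
3400–6000 m, saturated: Δz = 2.6 km ⇒ ΔT = -17.16°C; T = -6.3°C

-6.3°C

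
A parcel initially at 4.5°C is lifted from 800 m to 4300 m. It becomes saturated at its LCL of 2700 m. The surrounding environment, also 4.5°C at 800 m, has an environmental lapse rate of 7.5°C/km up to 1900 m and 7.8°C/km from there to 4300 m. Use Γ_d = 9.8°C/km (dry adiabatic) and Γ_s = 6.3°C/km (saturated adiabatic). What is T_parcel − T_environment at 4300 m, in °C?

-1.73°C (parcel cooler than environment)

Parcel:
  From 800 m to 2700 m (dry): cools by 9.8 × 1.9 = 18.62°C, giving -14.12°C.
  From 2700 m to 4300 m (saturated): cools by 6.3 × 1.6 = 10.08°C, giving -24.2°C.
Environment:
  From 800 m to 1900 m (environment, lower layer): cools by 7.5 × 1.1 = 8.25°C, giving -3.75°C.
  From 1900 m to 4300 m (environment, upper layer): cools by 7.8 × 2.4 = 18.72°C, giving -22.47°C.
T_parcel − T_env = -24.2 − (-22.47) = -1.73°C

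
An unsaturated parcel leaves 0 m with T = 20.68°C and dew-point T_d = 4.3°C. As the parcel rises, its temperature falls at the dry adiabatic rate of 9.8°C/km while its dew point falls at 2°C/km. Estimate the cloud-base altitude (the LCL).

T and T_d converge at 9.8 − 2 = 7.8°C per km
Height above start = (20.68 − 4.3) / 7.8 = 2.1 km
LCL altitude = 0 m + 2100 m = 2100 m

2100 m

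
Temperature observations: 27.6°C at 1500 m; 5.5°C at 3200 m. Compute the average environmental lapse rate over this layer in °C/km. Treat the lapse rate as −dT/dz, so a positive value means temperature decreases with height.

Γ = −ΔT/Δz = (27.6 − 5.5) / (3200 − 1500) m
  = 22.1°C / 1.7 km = 13°C/km

13°C/km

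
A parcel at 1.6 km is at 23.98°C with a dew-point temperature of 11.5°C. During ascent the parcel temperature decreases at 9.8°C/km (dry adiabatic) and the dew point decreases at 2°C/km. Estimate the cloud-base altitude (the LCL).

3.2 km

T and T_d converge at 9.8 − 2 = 7.8°C per km
Height above start = (23.98 − 11.5) / 7.8 = 1.6 km
LCL altitude = 1600 m + 1600 m = 3200 m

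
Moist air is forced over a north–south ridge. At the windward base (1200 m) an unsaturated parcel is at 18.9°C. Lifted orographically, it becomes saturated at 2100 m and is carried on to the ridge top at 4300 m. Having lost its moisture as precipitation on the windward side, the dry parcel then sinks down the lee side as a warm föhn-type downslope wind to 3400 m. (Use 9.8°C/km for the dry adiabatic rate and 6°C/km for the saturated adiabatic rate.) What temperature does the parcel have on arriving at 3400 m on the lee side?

5.7°C

1200 → 2100 m (dry, 9.8°C/km): ΔT = -9.8 × 0.9 = -8.82°C → T = 10.08°C
2100 → 4300 m (saturated, 6°C/km): ΔT = -6 × 2.2 = -13.2°C → T = -3.12°C
4300 → 3400 m (dry descent, 9.8°C/km): ΔT = +9.8 × 0.9 = +8.82°C → T = 5.7°C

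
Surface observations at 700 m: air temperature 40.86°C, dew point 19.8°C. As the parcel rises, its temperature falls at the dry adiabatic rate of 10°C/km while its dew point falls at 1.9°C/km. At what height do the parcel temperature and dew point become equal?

T and T_d converge at 10 − 1.9 = 8.1°C per km
Height above start = (40.86 − 19.8) / 8.1 = 2.6 km
LCL altitude = 700 m + 2600 m = 3300 m

3300 m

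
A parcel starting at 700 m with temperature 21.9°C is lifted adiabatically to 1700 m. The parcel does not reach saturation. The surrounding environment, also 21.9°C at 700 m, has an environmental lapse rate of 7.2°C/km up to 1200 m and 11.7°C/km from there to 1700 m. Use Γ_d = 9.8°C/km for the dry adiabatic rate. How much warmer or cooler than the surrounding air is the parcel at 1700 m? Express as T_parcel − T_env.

Parcel:
  From 700 m to 1700 m (dry): cools by 9.8 × 1 = 9.8°C, giving 12.1°C.
Environment:
  From 700 m to 1200 m (environment, lower layer): cools by 7.2 × 0.5 = 3.6°C, giving 18.3°C.
  From 1200 m to 1700 m (environment, upper layer): cools by 11.7 × 0.5 = 5.85°C, giving 12.45°C.
T_parcel − T_env = 12.1 − 12.45 = -0.35°C

-0.35°C (parcel cooler than environment)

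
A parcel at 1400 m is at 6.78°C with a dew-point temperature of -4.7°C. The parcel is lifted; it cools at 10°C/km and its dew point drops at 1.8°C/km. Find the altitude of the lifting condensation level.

2800 m

T and T_d converge at 10 − 1.8 = 8.2°C per km
Height above start = (6.78 − (-4.7)) / 8.2 = 1.4 km
LCL altitude = 1400 m + 1400 m = 2800 m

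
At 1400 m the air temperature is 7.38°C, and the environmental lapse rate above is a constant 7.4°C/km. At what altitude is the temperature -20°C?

5100 m

Height above start = (7.38 − (-20)) / 7.4 = 3.7 km
Altitude = 1400 m + 3700 m = 5100 m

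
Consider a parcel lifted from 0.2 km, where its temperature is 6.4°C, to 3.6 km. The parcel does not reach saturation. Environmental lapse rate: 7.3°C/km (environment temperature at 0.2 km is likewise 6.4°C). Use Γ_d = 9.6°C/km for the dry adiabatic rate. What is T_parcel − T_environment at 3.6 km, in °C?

Parcel:
  200 → 3600 m (dry, 9.6°C/km): ΔT = -9.6 × 3.4 = -32.64°C → T = -26.24°C
Environment:
  200 → 3600 m (environment, 7.3°C/km): ΔT = -7.3 × 3.4 = -24.82°C → T = -18.42°C
T_parcel − T_env = -26.24 − (-18.42) = -7.82°C

-7.82°C (parcel cooler than environment)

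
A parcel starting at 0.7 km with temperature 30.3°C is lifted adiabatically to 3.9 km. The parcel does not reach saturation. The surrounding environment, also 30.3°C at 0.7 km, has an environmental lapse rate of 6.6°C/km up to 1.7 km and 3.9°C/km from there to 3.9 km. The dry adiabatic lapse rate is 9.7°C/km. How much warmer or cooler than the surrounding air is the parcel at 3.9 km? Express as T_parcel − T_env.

Parcel:
  Dry to 3900 m: -9.7 × 3.2 km = -31.04°C, so T = -0.74°C.
Environment:
  Environment, lower layer to 1700 m: -6.6 × 1 km = -6.6°C, so T = 23.7°C.
  Environment, upper layer to 3900 m: -3.9 × 2.2 km = -8.58°C, so T = 15.12°C.
T_parcel − T_env = -0.74 − 15.12 = -15.86°C

-15.86°C (parcel cooler than environment)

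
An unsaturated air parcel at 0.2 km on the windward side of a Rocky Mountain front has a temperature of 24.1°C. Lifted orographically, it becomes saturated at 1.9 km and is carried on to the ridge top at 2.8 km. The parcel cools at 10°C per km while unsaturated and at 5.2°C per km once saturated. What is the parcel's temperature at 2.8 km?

2.42°C

200–1900 m, dry: Δz = 1.7 km ⇒ ΔT = -17°C; T = 7.1°C
1900–2800 m, saturated: Δz = 0.9 km ⇒ ΔT = -4.68°C; T = 2.42°C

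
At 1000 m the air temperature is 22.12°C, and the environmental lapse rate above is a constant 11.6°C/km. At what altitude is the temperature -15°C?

Height above start = (22.12 − (-15)) / 11.6 = 3.2 km
Altitude = 1000 m + 3200 m = 4200 m

4200 m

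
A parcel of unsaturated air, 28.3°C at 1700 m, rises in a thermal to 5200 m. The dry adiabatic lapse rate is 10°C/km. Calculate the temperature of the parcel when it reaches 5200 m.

-6.7°C

Dry adiabatic to 5200 m: -10 × 3.5 km = -35°C, so T = -6.7°C.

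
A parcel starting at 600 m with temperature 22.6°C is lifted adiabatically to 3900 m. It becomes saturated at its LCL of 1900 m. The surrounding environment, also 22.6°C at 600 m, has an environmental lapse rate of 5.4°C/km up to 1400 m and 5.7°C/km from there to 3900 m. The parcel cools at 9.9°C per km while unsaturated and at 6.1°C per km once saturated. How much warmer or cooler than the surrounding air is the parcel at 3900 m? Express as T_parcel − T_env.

-6.5°C (parcel cooler than environment)

Parcel:
  600–1900 m, dry: Δz = 1.3 km ⇒ ΔT = -12.87°C; T = 9.73°C
  1900–3900 m, saturated: Δz = 2 km ⇒ ΔT = -12.2°C; T = -2.47°C
Environment:
  600–1400 m, environment, lower layer: Δz = 0.8 km ⇒ ΔT = -4.32°C; T = 18.28°C
  1400–3900 m, environment, upper layer: Δz = 2.5 km ⇒ ΔT = -14.25°C; T = 4.03°C
T_parcel − T_env = -2.47 − 4.03 = -6.5°C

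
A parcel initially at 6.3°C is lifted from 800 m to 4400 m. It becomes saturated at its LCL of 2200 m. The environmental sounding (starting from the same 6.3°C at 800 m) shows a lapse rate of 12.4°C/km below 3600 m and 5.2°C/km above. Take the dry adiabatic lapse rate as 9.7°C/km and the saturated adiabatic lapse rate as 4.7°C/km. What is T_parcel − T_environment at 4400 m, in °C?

+14.96°C (parcel warmer than environment)

Parcel:
  800 → 2200 m (dry, 9.7°C/km): ΔT = -9.7 × 1.4 = -13.58°C → T = -7.28°C
  2200 → 4400 m (saturated, 4.7°C/km): ΔT = -4.7 × 2.2 = -10.34°C → T = -17.62°C
Environment:
  800 → 3600 m (environment, lower layer, 12.4°C/km): ΔT = -12.4 × 2.8 = -34.72°C → T = -28.42°C
  3600 → 4400 m (environment, upper layer, 5.2°C/km): ΔT = -5.2 × 0.8 = -4.16°C → T = -32.58°C
T_parcel − T_env = -17.62 − (-32.58) = +14.96°C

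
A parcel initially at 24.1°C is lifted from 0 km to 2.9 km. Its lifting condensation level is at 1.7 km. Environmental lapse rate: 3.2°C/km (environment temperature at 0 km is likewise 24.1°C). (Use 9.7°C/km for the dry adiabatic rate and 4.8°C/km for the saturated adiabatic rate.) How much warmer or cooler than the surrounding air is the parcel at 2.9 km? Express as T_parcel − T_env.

Parcel:
  0–1700 m, dry: Δz = 1.7 km ⇒ ΔT = -16.49°C; T = 7.61°C
  1700–2900 m, saturated: Δz = 1.2 km ⇒ ΔT = -5.76°C; T = 1.85°C
Environment:
  0–2900 m, environment: Δz = 2.9 km ⇒ ΔT = -9.28°C; T = 14.82°C
T_parcel − T_env = 1.85 − 14.82 = -12.97°C

-12.97°C (parcel cooler than environment)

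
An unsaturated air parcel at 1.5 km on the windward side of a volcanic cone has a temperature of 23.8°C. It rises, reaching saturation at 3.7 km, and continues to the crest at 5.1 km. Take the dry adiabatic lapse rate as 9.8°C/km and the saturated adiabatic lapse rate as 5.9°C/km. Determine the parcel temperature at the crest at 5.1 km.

From 1500 m to 3700 m (dry): cools by 9.8 × 2.2 = 21.56°C, giving 2.24°C.
From 3700 m to 5100 m (saturated): cools by 5.9 × 1.4 = 8.26°C, giving -6.02°C.

-6.02°C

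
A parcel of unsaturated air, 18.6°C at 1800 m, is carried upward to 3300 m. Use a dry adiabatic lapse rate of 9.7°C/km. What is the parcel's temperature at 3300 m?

1800 → 3300 m (dry adiabatic, 9.7°C/km): ΔT = -9.7 × 1.5 = -14.55°C → T = 4.05°C

4.05°C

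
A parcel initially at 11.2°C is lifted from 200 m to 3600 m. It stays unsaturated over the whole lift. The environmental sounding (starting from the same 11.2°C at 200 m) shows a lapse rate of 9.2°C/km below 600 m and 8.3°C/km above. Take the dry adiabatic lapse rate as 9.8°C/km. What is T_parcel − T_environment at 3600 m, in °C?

-4.74°C (parcel cooler than environment)

Parcel:
  Dry to 3600 m: -9.8 × 3.4 km = -33.32°C, so T = -22.12°C.
Environment:
  Environment, lower layer to 600 m: -9.2 × 0.4 km = -3.68°C, so T = 7.52°C.
  Environment, upper layer to 3600 m: -8.3 × 3 km = -24.9°C, so T = -17.38°C.
T_parcel − T_env = -22.12 − (-17.38) = -4.74°C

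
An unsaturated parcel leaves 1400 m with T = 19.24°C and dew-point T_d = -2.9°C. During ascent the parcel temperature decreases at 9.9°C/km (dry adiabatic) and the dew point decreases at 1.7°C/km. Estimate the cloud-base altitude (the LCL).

T and T_d converge at 9.9 − 1.7 = 8.2°C per km
Height above start = (19.24 − (-2.9)) / 8.2 = 2.7 km
LCL altitude = 1400 m + 2700 m = 4100 m

4100 m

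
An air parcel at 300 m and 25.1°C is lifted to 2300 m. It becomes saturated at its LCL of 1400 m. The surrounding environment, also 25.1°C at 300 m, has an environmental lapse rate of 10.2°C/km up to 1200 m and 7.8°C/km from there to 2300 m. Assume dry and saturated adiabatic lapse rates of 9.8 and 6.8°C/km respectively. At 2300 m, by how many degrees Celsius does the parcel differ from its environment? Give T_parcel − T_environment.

+0.86°C (parcel warmer than environment)

Parcel:
  300 → 1400 m (dry, 9.8°C/km): ΔT = -9.8 × 1.1 = -10.78°C → T = 14.32°C
  1400 → 2300 m (saturated, 6.8°C/km): ΔT = -6.8 × 0.9 = -6.12°C → T = 8.2°C
Environment:
  300 → 1200 m (environment, lower layer, 10.2°C/km): ΔT = -10.2 × 0.9 = -9.18°C → T = 15.92°C
  1200 → 2300 m (environment, upper layer, 7.8°C/km): ΔT = -7.8 × 1.1 = -8.58°C → T = 7.34°C
T_parcel − T_env = 8.2 − 7.34 = +0.86°C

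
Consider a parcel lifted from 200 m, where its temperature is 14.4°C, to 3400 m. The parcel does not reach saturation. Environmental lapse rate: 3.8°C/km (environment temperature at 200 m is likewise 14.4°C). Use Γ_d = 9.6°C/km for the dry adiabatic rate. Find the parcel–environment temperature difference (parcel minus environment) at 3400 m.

Parcel:
  Dry to 3400 m: -9.6 × 3.2 km = -30.72°C, so T = -16.32°C.
Environment:
  Environment to 3400 m: -3.8 × 3.2 km = -12.16°C, so T = 2.24°C.
T_parcel − T_env = -16.32 − 2.24 = -18.56°C

-18.56°C (parcel cooler than environment)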